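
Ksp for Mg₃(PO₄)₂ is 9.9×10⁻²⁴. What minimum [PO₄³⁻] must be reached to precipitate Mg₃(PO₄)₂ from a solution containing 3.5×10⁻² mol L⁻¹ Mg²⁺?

4.8×10⁻¹⁰ M

A salt starts to precipitate once the ion product Q reaches its Ksp.
Mg₃(PO₄)₂(s) ⇌ 3 Mg²⁺(aq) + 2 PO₄³⁻(aq)
Ksp = [Mg²⁺]^3[PO₄³⁻]^2 = [PO₄³⁻]^2(3.5×10⁻²)^3
[PO₄³⁻]^2 = 9.9×10⁻²⁴ / (3.5×10⁻²)^3 = 2.3×10⁻¹⁹
[PO₄³⁻] = 4.8×10⁻¹⁰ mol L⁻¹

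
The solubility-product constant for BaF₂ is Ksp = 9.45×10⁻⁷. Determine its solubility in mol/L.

BaF₂(s) ⇌ Ba²⁺(aq) + 2 F⁻(aq)
For each mole of BaF₂ that dissolves per liter, [Ba²⁺] = s and [F⁻] = 2s; let s denote this solubility.
Ksp = [Ba²⁺][F⁻]^2 = s · (2s)^2 = 4s^3
4s^3 = 9.45×10⁻⁷  ⇒  s^3 = 2.36×10⁻⁷
s = 6.18×10⁻³ mol L⁻¹

6.18×10⁻³ M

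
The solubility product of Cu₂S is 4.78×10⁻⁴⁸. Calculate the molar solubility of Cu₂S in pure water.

1.06×10⁻¹⁶ M

Cu₂S(s) ⇌ 2 Cu⁺(aq) + S²⁻(aq)
With molar solubility s: [Cu⁺] = 2s, [S²⁻] = s.
Ksp = [Cu⁺]^2[S²⁻] = (2s)^2 · s = 4s^3
4s^3 = 4.78×10⁻⁴⁸  ⇒  s^3 = 1.20×10⁻⁴⁸
Taking the 3rd root, s = 1.06×10⁻¹⁶ mol/L.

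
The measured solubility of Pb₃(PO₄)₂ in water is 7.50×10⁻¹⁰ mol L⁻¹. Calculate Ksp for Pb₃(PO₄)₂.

Pb₃(PO₄)₂(s) ⇌ 3 Pb²⁺(aq) + 2 PO₄³⁻(aq)
Let s be the molar solubility. Then [Pb²⁺] = 3s and [PO₄³⁻] = 2s.
Ksp = [Pb²⁺]^3[PO₄³⁻]^2 = (3s)^3 · (2s)^2 = 108s^5
Ksp = 108 × (7.50×10⁻¹⁰)^5 = 2.56×10⁻⁴⁴

Ksp = 2.56×10⁻⁴⁴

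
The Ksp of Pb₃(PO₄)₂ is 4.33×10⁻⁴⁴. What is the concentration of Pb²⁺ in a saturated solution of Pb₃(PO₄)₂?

Pb₃(PO₄)₂(s) ⇌ 3 Pb²⁺(aq) + 2 PO₄³⁻(aq)
If s mol/L of Pb₃(PO₄)₂ dissolves, [Pb²⁺] = 3s and [PO₄³⁻] = 2s.
Ksp = [Pb²⁺]^3[PO₄³⁻]^2 = (3s)^3 · (2s)^2 = 108s^5 = 4.33×10⁻⁴⁴
s = 8.33×10⁻¹⁰ M
[Pb²⁺] = 3s = 2.50×10⁻⁹ M

2.50×10⁻⁹ M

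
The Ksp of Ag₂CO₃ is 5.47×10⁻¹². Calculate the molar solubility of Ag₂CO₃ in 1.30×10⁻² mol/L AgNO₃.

Ag₂CO₃(s) ⇌ 2 Ag⁺(aq) + CO₃²⁻(aq)
Ag⁺ is already present at 1.30×10⁻² mol/L. If s mol/L of Ag₂CO₃ dissolves, [CO₃²⁻] = s while [Ag⁺] ≈ 1.30×10⁻² mol/L.
Ksp = [Ag⁺]^2[CO₃²⁻] = (1.30×10⁻²)^2s
s = 5.47×10⁻¹² / (1.30×10⁻²)^2 = 3.24×10⁻⁸
s = 3.24×10⁻⁸ mol/L

3.24×10⁻⁸ M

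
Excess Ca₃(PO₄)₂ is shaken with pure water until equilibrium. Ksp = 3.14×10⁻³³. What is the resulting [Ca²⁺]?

3.71×10⁻⁷ M

Ca₃(PO₄)₂(s) ⇌ 3 Ca²⁺(aq) + 2 PO₄³⁻(aq)
If s mol/L of Ca₃(PO₄)₂ dissolves, [Ca²⁺] = 3s and [PO₄³⁻] = 2s.
Ksp = [Ca²⁺]^3[PO₄³⁻]^2 = (3s)^3 · (2s)^2 = 108s^5 = 3.14×10⁻³³
s = 1.24×10⁻⁷ mol L⁻¹
[Ca²⁺] = 3s = 3.71×10⁻⁷ mol L⁻¹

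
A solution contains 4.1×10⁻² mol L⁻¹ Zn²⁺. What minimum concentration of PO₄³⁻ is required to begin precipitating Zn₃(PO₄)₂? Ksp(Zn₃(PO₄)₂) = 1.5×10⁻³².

Precipitation begins when Q = Ksp.
Zn₃(PO₄)₂(s) ⇌ 3 Zn²⁺(aq) + 2 PO₄³⁻(aq)
Ksp = [Zn²⁺]^3[PO₄³⁻]^2 = [PO₄³⁻]^2(4.1×10⁻²)^3
[PO₄³⁻]^2 = 1.5×10⁻³² / (4.1×10⁻²)^3 = 2.2×10⁻²⁸
[PO₄³⁻] = 1.5×10⁻¹⁴ mol L⁻¹

1.5×10⁻¹⁴ M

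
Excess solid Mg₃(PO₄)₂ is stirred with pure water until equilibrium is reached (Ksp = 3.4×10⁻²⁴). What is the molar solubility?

7.9×10⁻⁶ M

Mg₃(PO₄)₂(s) ⇌ 3 Mg²⁺(aq) + 2 PO₄³⁻(aq)
Let s be the molar solubility. Then [Mg²⁺] = 3s and [PO₄³⁻] = 2s.
Ksp = [Mg²⁺]^3[PO₄³⁻]^2 = (3s)^3 · (2s)^2 = 108s^5
108s^5 = 3.4×10⁻²⁴  ⇒  s^5 = 3.1×10⁻²⁶
s = (3.1×10⁻²⁶)^(1/5) = 7.9×10⁻⁶ mol L⁻¹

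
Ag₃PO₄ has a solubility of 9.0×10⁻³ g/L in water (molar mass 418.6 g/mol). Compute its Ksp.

Molar solubility s = (9.0×10⁻³ g/L) / (418.6 g/mol) = 2.150×10⁻⁵ mol/L
Ag₃PO₄(s) ⇌ 3 Ag⁺(aq) + PO₄³⁻(aq)
If s mol/L of Ag₃PO₄ dissolves, [Ag⁺] = 3s and [PO₄³⁻] = s.
Ksp = [Ag⁺]^3[PO₄³⁻] = (3s)^3 · s = 27s^4
Ksp = 27 × (2.150×10⁻⁵)^4 = 5.8×10⁻¹⁸

Ksp = 5.8×10⁻¹⁸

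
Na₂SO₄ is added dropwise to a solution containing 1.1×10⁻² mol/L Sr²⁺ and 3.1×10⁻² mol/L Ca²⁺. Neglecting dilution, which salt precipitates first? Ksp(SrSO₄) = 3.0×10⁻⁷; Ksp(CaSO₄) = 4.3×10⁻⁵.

Precipitation of each salt begins when its ion product equals Ksp.
For SrSO₄: [SO₄²⁻] = (Ksp/[Sr²⁺]) = 2.7×10⁻⁵ mol/L
For CaSO₄: [SO₄²⁻] = (Ksp/[Ca²⁺]) = 1.4×10⁻³ mol/L
Since SrSO₄ needs less SO₄²⁻ to reach saturation, it precipitates first.

SrSO₄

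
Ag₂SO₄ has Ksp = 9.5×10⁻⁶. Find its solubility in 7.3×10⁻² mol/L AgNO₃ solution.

1.8×10⁻³ M

Ag₂SO₄(s) ⇌ 2 Ag⁺(aq) + SO₄²⁻(aq)
The solution already contains Ag⁺ at 7.3×10⁻² mol/L. Let s be the molar solubility of Ag₂SO₄.
[Ag⁺] ≈ 7.3×10⁻² mol/L (common ion dominates); [SO₄²⁻] = s.
Ksp = [Ag⁺]^2[SO₄²⁻] = (7.3×10⁻²)^2s
s = 9.5×10⁻⁶ / (7.3×10⁻²)^2 = 1.8×10⁻³
s = 1.8×10⁻³ mol/L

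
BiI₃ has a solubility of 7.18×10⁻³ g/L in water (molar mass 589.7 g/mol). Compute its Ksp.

s = (7.18×10⁻³ g L⁻¹)/(589.7 g mol⁻¹) = 1.2176×10⁻⁵ M
BiI₃(s) ⇌ Bi³⁺(aq) + 3 I⁻(aq)
If s mol/L of BiI₃ dissolves, [Bi³⁺] = s and [I⁻] = 3s.
Ksp = [Bi³⁺][I⁻]^3 = s · (3s)^3 = 27s^4
Ksp = 27 × (1.2176×10⁻⁵)^4 = 5.93×10⁻¹⁹

Ksp = 5.93×10⁻¹⁹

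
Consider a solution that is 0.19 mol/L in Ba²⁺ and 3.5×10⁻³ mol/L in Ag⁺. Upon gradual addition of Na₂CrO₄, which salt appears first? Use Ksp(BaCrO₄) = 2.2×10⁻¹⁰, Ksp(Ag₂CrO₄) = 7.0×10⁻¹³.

BaCrO₄

A salt starts to precipitate once the ion product Q reaches its Ksp.
For BaCrO₄: [CrO₄²⁻] = (Ksp/[Ba²⁺]) = 1.2×10⁻⁹ mol/L
For Ag₂CrO₄: [CrO₄²⁻] = (Ksp/[Ag⁺]^2) = 5.7×10⁻⁸ mol/L
BaCrO₄ requires the lower [CrO₄²⁻], so it precipitates first.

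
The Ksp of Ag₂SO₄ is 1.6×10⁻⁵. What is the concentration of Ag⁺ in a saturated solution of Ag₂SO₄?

Ag₂SO₄(s) ⇌ 2 Ag⁺(aq) + SO₄²⁻(aq)
Let s be the molar solubility. Then [Ag⁺] = 2s and [SO₄²⁻] = s.
Ksp = [Ag⁺]^2[SO₄²⁻] = (2s)^2 · s = 4s^3 = 1.6×10⁻⁵
s = 1.6×10⁻² M
[Ag⁺] = 2s = 3.2×10⁻² M

3.2×10⁻² M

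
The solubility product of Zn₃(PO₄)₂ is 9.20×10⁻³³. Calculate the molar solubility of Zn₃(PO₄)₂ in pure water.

1.53×10⁻⁷ M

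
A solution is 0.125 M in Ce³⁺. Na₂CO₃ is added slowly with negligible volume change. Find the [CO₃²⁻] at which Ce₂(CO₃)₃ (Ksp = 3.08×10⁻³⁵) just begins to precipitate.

1.25×10⁻¹¹ M

Precipitation begins when Q = Ksp.
Ce₂(CO₃)₃(s) ⇌ 2 Ce³⁺(aq) + 3 CO₃²⁻(aq)
Ksp = [Ce³⁺]^2[CO₃²⁻]^3 = [CO₃²⁻]^3(0.125)^2
[CO₃²⁻]^3 = 3.08×10⁻³⁵ / (0.125)^2 = 1.97×10⁻³³
[CO₃²⁻] = 1.25×10⁻¹¹ M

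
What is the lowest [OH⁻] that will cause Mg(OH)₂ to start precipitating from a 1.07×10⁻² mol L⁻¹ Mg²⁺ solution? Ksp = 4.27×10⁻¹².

2.00×10⁻⁵ M

Each salt precipitates once Q = Ksp for that salt.
Mg(OH)₂(s) ⇌ Mg²⁺(aq) + 2 OH⁻(aq)
Ksp = [Mg²⁺][OH⁻]^2 = [OH⁻]^2(1.07×10⁻²)
[OH⁻]^2 = 4.27×10⁻¹² / (1.07×10⁻²) = 3.99×10⁻¹⁰
[OH⁻] = 2.00×10⁻⁵ mol L⁻¹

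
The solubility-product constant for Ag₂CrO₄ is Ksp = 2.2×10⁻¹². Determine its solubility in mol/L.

8.2×10⁻⁵ M

Ag₂CrO₄(s) ⇌ 2 Ag⁺(aq) + CrO₄²⁻(aq)
Let s be the molar solubility. Then [Ag⁺] = 2s and [CrO₄²⁻] = s.
Ksp = [Ag⁺]^2[CrO₄²⁻] = (2s)^2 · s = 4s^3
4s^3 = 2.2×10⁻¹²  ⇒  s^3 = 5.5×10⁻¹³
Taking the 3rd root, s = 8.2×10⁻⁵ M.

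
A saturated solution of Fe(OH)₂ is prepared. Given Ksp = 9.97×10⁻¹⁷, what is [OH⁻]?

5.84×10⁻⁶ M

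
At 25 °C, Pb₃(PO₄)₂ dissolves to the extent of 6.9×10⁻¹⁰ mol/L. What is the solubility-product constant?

Pb₃(PO₄)₂(s) ⇌ 3 Pb²⁺(aq) + 2 PO₄³⁻(aq)
With molar solubility s: [Pb²⁺] = 3s, [PO₄³⁻] = 2s.
Ksp = [Pb²⁺]^3[PO₄³⁻]^2 = (3s)^3 · (2s)^2 = 108s^5
Ksp = 108 × (6.9×10⁻¹⁰)^5 = 1.7×10⁻⁴⁴

Ksp = 1.7×10⁻⁴⁴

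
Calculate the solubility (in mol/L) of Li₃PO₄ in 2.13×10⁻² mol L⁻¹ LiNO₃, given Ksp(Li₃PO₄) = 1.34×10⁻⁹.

Li₃PO₄(s) ⇌ 3 Li⁺(aq) + PO₄³⁻(aq)
Li⁺ is already present at 2.13×10⁻² mol L⁻¹. If s mol/L of Li₃PO₄ dissolves, [PO₄³⁻] = s while [Li⁺] ≈ 2.13×10⁻² mol L⁻¹.
Ksp = [Li⁺]^3[PO₄³⁻] = (2.13×10⁻²)^3s
s = 1.34×10⁻⁹ / (2.13×10⁻²)^3 = 1.39×10⁻⁴
s = 1.39×10⁻⁴ mol L⁻¹

1.39×10⁻⁴ M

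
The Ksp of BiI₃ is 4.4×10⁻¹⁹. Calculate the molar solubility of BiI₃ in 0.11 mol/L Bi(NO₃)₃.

BiI₃(s) ⇌ Bi³⁺(aq) + 3 I⁻(aq)
With Bi³⁺ already at 0.11 mol/L and s small, take [Bi³⁺] ≈ 0.11 mol/L and [I⁻] = 3s.
Ksp = [Bi³⁺][I⁻]^3 = (0.11)(3s)^3
(3s)^3 = 4.4×10⁻¹⁹ / (0.11) = 4.0×10⁻¹⁸
s = 5.3×10⁻⁷ mol/L

5.3×10⁻⁷ M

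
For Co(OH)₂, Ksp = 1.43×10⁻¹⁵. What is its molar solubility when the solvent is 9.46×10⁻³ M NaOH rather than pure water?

Co(OH)₂(s) ⇌ Co²⁺(aq) + 2 OH⁻(aq)
The solution already contains OH⁻ at 9.46×10⁻³ M. Let s be the molar solubility of Co(OH)₂.
[OH⁻] ≈ 9.46×10⁻³ M (common ion dominates); [Co²⁺] = s.
Ksp = [Co²⁺][OH⁻]^2 = s(9.46×10⁻³)^2
s = 1.43×10⁻¹⁵ / (9.46×10⁻³)^2 = 1.60×10⁻¹¹
s = 1.60×10⁻¹¹ M

1.60×10⁻¹¹ M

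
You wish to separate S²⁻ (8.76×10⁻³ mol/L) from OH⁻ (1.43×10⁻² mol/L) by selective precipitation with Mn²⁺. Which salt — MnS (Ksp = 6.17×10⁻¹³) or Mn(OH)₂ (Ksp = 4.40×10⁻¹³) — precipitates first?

MnS

The threshold for precipitation is Q = Ksp.
For MnS: [Mn²⁺] = (Ksp/[S²⁻]) = 7.04×10⁻¹¹ mol/L
For Mn(OH)₂: [Mn²⁺] = (Ksp/[OH⁻]^2) = 2.15×10⁻⁹ mol/L
MnS requires the lower [Mn²⁺], so it precipitates first.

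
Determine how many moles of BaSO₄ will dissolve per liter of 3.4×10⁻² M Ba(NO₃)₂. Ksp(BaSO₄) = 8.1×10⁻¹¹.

2.4×10⁻⁹ M

BaSO₄(s) ⇌ Ba²⁺(aq) + SO₄²⁻(aq)
Let s be the solubility of BaSO₄ here. The common ion gives [Ba²⁺] ≈ 3.4×10⁻² M, and [SO₄²⁻] = s.
Ksp = [Ba²⁺][SO₄²⁻] = (3.4×10⁻²)s
s = 8.1×10⁻¹¹ / (3.4×10⁻²) = 2.4×10⁻⁹
s = 2.4×10⁻⁹ M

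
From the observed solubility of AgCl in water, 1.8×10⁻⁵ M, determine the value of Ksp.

AgCl(s) ⇌ Ag⁺(aq) + Cl⁻(aq)
Let s be the molar solubility. Then [Ag⁺] = s and [Cl⁻] = s.
Ksp = [Ag⁺][Cl⁻] = s · s = s^2
Ksp = (1.8×10⁻⁵)^2 = 3.2×10⁻¹⁰

Ksp = 3.2×10⁻¹⁰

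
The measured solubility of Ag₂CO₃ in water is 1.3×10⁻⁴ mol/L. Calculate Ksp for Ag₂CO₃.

Ksp = 8.8×10⁻¹²

Ag₂CO₃(s) ⇌ 2 Ag⁺(aq) + CO₃²⁻(aq)
If s mol/L of Ag₂CO₃ dissolves, [Ag⁺] = 2s and [CO₃²⁻] = s.
Ksp = [Ag⁺]^2[CO₃²⁻] = (2s)^2 · s = 4s^3
Ksp = 4 × (1.3×10⁻⁴)^3 = 8.8×10⁻¹²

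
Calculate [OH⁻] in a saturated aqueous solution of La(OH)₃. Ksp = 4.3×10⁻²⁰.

1.9×10⁻⁵ M

La(OH)₃(s) ⇌ La³⁺(aq) + 3 OH⁻(aq)
Call the molar solubility s, so that [La³⁺] = s and [OH⁻] = 3s.
Ksp = [La³⁺][OH⁻]^3 = s · (3s)^3 = 27s^4 = 4.3×10⁻²⁰
s = 6.3×10⁻⁶ M
[OH⁻] = 3s = 1.9×10⁻⁵ M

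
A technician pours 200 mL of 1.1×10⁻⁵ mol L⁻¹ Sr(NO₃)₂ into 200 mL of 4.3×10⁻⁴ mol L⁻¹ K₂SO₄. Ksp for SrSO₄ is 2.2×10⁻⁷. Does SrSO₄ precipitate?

No

The combined volume is 400 mL.
[Sr²⁺] = (1.1×10⁻⁵)(200)/400 = 5.5×10⁻⁶ mol L⁻¹
[SO₄²⁻] = (4.3×10⁻⁴)(200)/400 = 2.2×10⁻⁴ mol L⁻¹
Q = [Sr²⁺][SO₄²⁻] = 1.2×10⁻⁹
Q < Ksp (1.2×10⁻⁹ vs 2.2×10⁻⁷); the solution remains unsaturated and no precipitate forms.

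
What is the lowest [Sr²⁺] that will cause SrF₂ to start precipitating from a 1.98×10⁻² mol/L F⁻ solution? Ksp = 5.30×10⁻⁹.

A salt starts to precipitate once the ion product Q reaches its Ksp.
SrF₂(s) ⇌ Sr²⁺(aq) + 2 F⁻(aq)
Ksp = [Sr²⁺][F⁻]^2 = [Sr²⁺](1.98×10⁻²)^2
[Sr²⁺] = 5.30×10⁻⁹ / (1.98×10⁻²)^2 = 1.35×10⁻⁵
[Sr²⁺] = 1.35×10⁻⁵ mol/L

1.35×10⁻⁵ M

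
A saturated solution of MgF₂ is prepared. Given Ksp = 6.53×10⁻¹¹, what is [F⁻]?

5.07×10⁻⁴ M

MgF₂(s) ⇌ Mg²⁺(aq) + 2 F⁻(aq)
With molar solubility s: [Mg²⁺] = s, [F⁻] = 2s.
Ksp = [Mg²⁺][F⁻]^2 = s · (2s)^2 = 4s^3 = 6.53×10⁻¹¹
s = 2.54×10⁻⁴ mol L⁻¹
[F⁻] = 2s = 5.07×10⁻⁴ mol L⁻¹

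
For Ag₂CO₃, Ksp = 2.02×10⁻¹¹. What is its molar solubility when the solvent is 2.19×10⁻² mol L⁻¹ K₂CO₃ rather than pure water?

1.52×10⁻⁵ M

Ag₂CO₃(s) ⇌ 2 Ag⁺(aq) + CO₃²⁻(aq)
Let s be the solubility of Ag₂CO₃ here. The common ion gives [CO₃²⁻] ≈ 2.19×10⁻² mol L⁻¹, and [Ag⁺] = 2s.
Ksp = [Ag⁺]^2[CO₃²⁻] = (2s)^2(2.19×10⁻²)
(2s)^2 = 2.02×10⁻¹¹ / (2.19×10⁻²) = 9.22×10⁻¹⁰
s = 1.52×10⁻⁵ mol L⁻¹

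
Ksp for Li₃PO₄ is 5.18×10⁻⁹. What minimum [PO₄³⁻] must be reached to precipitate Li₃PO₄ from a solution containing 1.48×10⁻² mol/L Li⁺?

1.60×10⁻³ M

A salt starts to precipitate once the ion product Q reaches its Ksp.
Li₃PO₄(s) ⇌ 3 Li⁺(aq) + PO₄³⁻(aq)
Ksp = [Li⁺]^3[PO₄³⁻] = [PO₄³⁻](1.48×10⁻²)^3
[PO₄³⁻] = 5.18×10⁻⁹ / (1.48×10⁻²)^3 = 1.60×10⁻³
[PO₄³⁻] = 1.60×10⁻³ mol/L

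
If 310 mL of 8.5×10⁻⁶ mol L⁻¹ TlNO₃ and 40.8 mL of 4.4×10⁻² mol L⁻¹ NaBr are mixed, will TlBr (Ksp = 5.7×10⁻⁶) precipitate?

The combined volume is 350.8 mL.
[Tl⁺] = (8.5×10⁻⁶)(310)/350.8 = 7.5×10⁻⁶ mol L⁻¹
[Br⁻] = (4.4×10⁻²)(40.8)/350.8 = 5.1×10⁻³ mol L⁻¹
Q = [Tl⁺][Br⁻] = 3.8×10⁻⁸
Q < Ksp (3.8×10⁻⁸ vs 5.7×10⁻⁶); the solution remains unsaturated and no precipitate forms.

No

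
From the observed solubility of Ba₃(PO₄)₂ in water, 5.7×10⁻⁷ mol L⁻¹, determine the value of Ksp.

Ba₃(PO₄)₂(s) ⇌ 3 Ba²⁺(aq) + 2 PO₄³⁻(aq)
With molar solubility s: [Ba²⁺] = 3s, [PO₄³⁻] = 2s.
Ksp = [Ba²⁺]^3[PO₄³⁻]^2 = (3s)^3 · (2s)^2 = 108s^5
Ksp = 108 × (5.7×10⁻⁷)^5 = 6.5×10⁻³⁰

Ksp = 6.5×10⁻³⁰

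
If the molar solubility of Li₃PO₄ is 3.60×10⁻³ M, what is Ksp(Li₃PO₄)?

Ksp = 4.53×10⁻⁹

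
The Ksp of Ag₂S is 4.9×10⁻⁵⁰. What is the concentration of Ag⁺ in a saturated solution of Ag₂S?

4.6×10⁻¹⁷ M

Ag₂S(s) ⇌ 2 Ag⁺(aq) + S²⁻(aq)
If s mol/L of Ag₂S dissolves, [Ag⁺] = 2s and [S²⁻] = s.
Ksp = [Ag⁺]^2[S²⁻] = (2s)^2 · s = 4s^3 = 4.9×10⁻⁵⁰
s = 2.3×10⁻¹⁷ mol/L
[Ag⁺] = 2s = 4.6×10⁻¹⁷ mol/L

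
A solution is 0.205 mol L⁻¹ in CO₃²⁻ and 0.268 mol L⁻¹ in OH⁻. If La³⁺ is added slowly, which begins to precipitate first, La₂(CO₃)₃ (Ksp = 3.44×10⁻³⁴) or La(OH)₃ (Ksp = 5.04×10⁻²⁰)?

La(OH)₃

Precipitation of each salt begins when its ion product equals Ksp.
For La₂(CO₃)₃: [La³⁺] = (Ksp/[CO₃²⁻]^3)^(1/2) = 2.00×10⁻¹⁶ mol L⁻¹
For La(OH)₃: [La³⁺] = (Ksp/[OH⁻]^3) = 2.62×10⁻¹⁸ mol L⁻¹
The smaller threshold [La³⁺] is reached first, so La(OH)₃ precipitates first.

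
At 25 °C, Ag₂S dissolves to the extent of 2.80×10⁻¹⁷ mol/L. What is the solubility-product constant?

Ksp = 8.78×10⁻⁵⁰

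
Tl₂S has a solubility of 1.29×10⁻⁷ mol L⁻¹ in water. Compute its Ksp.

Ksp = 8.59×10⁻²¹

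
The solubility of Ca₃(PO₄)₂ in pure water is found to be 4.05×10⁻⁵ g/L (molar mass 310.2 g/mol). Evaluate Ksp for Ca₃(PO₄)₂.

Molar solubility s = (4.05×10⁻⁵ g/L) / (310.2 g/mol) = 1.3056×10⁻⁷ mol/L
Ca₃(PO₄)₂(s) ⇌ 3 Ca²⁺(aq) + 2 PO₄³⁻(aq)
If s mol/L of Ca₃(PO₄)₂ dissolves, [Ca²⁺] = 3s and [PO₄³⁻] = 2s.
Ksp = [Ca²⁺]^3[PO₄³⁻]^2 = (3s)^3 · (2s)^2 = 108s^5
Ksp = 108 × (1.3056×10⁻⁷)^5 = 4.10×10⁻³³

Ksp = 4.10×10⁻³³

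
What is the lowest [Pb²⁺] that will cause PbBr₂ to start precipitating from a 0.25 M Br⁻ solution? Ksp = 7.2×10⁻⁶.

Precipitation of each salt begins when its ion product equals Ksp.
PbBr₂(s) ⇌ Pb²⁺(aq) + 2 Br⁻(aq)
Ksp = [Pb²⁺][Br⁻]^2 = [Pb²⁺](0.25)^2
[Pb²⁺] = 7.2×10⁻⁶ / (0.25)^2 = 1.2×10⁻⁴
[Pb²⁺] = 1.2×10⁻⁴ M

1.2×10⁻⁴ M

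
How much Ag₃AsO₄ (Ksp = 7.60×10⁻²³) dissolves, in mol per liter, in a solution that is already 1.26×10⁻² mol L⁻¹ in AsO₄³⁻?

6.07×10⁻⁸ M

Ag₃AsO₄(s) ⇌ 3 Ag⁺(aq) + AsO₄³⁻(aq)
The solution already contains AsO₄³⁻ at 1.26×10⁻² mol L⁻¹. Let s be the molar solubility of Ag₃AsO₄.
[AsO₄³⁻] ≈ 1.26×10⁻² mol L⁻¹ (common ion dominates); [Ag⁺] = 3s.
Ksp = [Ag⁺]^3[AsO₄³⁻] = (3s)^3(1.26×10⁻²)
(3s)^3 = 7.60×10⁻²³ / (1.26×10⁻²) = 6.03×10⁻²¹
s = 6.07×10⁻⁸ mol L⁻¹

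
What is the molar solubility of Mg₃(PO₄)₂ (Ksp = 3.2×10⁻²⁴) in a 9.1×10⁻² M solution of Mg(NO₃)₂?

Mg₃(PO₄)₂(s) ⇌ 3 Mg²⁺(aq) + 2 PO₄³⁻(aq)
The solution already contains Mg²⁺ at 9.1×10⁻² M. Let s be the molar solubility of Mg₃(PO₄)₂.
[Mg²⁺] ≈ 9.1×10⁻² M (common ion dominates); [PO₄³⁻] = 2s.
Ksp = [Mg²⁺]^3[PO₄³⁻]^2 = (9.1×10⁻²)^3(2s)^2
(2s)^2 = 3.2×10⁻²⁴ / (9.1×10⁻²)^3 = 4.2×10⁻²¹
s = 3.3×10⁻¹¹ M

3.3×10⁻¹¹ M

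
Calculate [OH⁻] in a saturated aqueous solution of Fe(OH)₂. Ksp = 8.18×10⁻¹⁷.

5.47×10⁻⁶ M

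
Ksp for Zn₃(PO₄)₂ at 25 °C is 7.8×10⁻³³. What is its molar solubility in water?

1.5×10⁻⁷ M

Zn₃(PO₄)₂(s) ⇌ 3 Zn²⁺(aq) + 2 PO₄³⁻(aq)
If s mol/L of Zn₃(PO₄)₂ dissolves, [Zn²⁺] = 3s and [PO₄³⁻] = 2s.
Ksp = [Zn²⁺]^3[PO₄³⁻]^2 = (3s)^3 · (2s)^2 = 108s^5
108s^5 = 7.8×10⁻³³  ⇒  s^5 = 7.2×10⁻³⁵
s = (7.2×10⁻³⁵)^(1/5) = 1.5×10⁻⁷ mol L⁻¹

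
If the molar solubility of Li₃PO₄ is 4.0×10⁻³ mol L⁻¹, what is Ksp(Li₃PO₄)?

Ksp = 6.9×10⁻⁹

Li₃PO₄(s) ⇌ 3 Li⁺(aq) + PO₄³⁻(aq)
Let s be the molar solubility. Then [Li⁺] = 3s and [PO₄³⁻] = s.
Ksp = [Li⁺]^3[PO₄³⁻] = (3s)^3 · s = 27s^4
Ksp = 27 × (4.0×10⁻³)^4 = 6.9×10⁻⁹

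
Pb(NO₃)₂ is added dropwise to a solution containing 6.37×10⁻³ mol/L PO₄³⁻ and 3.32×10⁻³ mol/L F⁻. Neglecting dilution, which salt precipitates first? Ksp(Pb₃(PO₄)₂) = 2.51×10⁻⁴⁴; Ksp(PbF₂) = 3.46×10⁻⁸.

Pb₃(PO₄)₂

Precipitation of each salt begins when its ion product equals Ksp.
For Pb₃(PO₄)₂: [Pb²⁺] = (Ksp/[PO₄³⁻]^2)^(1/3) = 8.52×10⁻¹⁴ mol/L
For PbF₂: [Pb²⁺] = (Ksp/[F⁻]^2) = 3.14×10⁻³ mol/L
Pb₃(PO₄)₂ requires the lower [Pb²⁺], so it precipitates first.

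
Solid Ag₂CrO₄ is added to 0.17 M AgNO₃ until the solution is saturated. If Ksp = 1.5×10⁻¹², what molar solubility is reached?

Ag₂CrO₄(s) ⇌ 2 Ag⁺(aq) + CrO₄²⁻(aq)
Let s be the solubility of Ag₂CrO₄ here. The common ion gives [Ag⁺] ≈ 0.17 M, and [CrO₄²⁻] = s.
Ksp = [Ag⁺]^2[CrO₄²⁻] = (0.17)^2s
s = 1.5×10⁻¹² / (0.17)^2 = 5.2×10⁻¹¹
s = 5.2×10⁻¹¹ M

5.2×10⁻¹¹ M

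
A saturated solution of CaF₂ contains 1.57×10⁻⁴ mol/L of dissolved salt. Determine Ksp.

Ksp = 1.55×10⁻¹¹

CaF₂(s) ⇌ Ca²⁺(aq) + 2 F⁻(aq)
If s mol/L of CaF₂ dissolves, [Ca²⁺] = s and [F⁻] = 2s.
Ksp = [Ca²⁺][F⁻]^2 = s · (2s)^2 = 4s^3
Ksp = 4 × (1.57×10⁻⁴)^3 = 1.55×10⁻¹¹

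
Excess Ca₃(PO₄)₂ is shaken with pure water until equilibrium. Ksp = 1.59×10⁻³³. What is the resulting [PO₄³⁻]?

Ca₃(PO₄)₂(s) ⇌ 3 Ca²⁺(aq) + 2 PO₄³⁻(aq)
With molar solubility s: [Ca²⁺] = 3s, [PO₄³⁻] = 2s.
Ksp = [Ca²⁺]^3[PO₄³⁻]^2 = (3s)^3 · (2s)^2 = 108s^5 = 1.59×10⁻³³
s = 1.08×10⁻⁷ mol L⁻¹
[PO₄³⁻] = 2s = 2.16×10⁻⁷ mol L⁻¹

2.16×10⁻⁷ M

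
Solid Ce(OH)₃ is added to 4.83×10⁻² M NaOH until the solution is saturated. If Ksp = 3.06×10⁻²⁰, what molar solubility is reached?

2.72×10⁻¹⁶ M

Ce(OH)₃(s) ⇌ Ce³⁺(aq) + 3 OH⁻(aq)
With OH⁻ already at 4.83×10⁻² M and s small, take [OH⁻] ≈ 4.83×10⁻² M and [Ce³⁺] = s.
Ksp = [Ce³⁺][OH⁻]^3 = s(4.83×10⁻²)^3
s = 3.06×10⁻²⁰ / (4.83×10⁻²)^3 = 2.72×10⁻¹⁶
s = 2.72×10⁻¹⁶ M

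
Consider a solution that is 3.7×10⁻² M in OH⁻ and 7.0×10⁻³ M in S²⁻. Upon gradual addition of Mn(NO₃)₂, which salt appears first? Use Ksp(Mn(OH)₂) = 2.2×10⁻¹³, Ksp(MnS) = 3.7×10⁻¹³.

MnS

Each salt precipitates once Q = Ksp for that salt.
For Mn(OH)₂: [Mn²⁺] = (Ksp/[OH⁻]^2) = 1.6×10⁻¹⁰ M
For MnS: [Mn²⁺] = (Ksp/[S²⁻]) = 5.3×10⁻¹¹ M
The smaller threshold [Mn²⁺] is reached first, so MnS precipitates first.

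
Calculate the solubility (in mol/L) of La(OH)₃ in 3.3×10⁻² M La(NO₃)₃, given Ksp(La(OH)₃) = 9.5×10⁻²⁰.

La(OH)₃(s) ⇌ La³⁺(aq) + 3 OH⁻(aq)
La³⁺ is already present at 3.3×10⁻² M. If s mol/L of La(OH)₃ dissolves, [OH⁻] = 3s while [La³⁺] ≈ 3.3×10⁻² M.
Ksp = [La³⁺][OH⁻]^3 = (3.3×10⁻²)(3s)^3
(3s)^3 = 9.5×10⁻²⁰ / (3.3×10⁻²) = 2.9×10⁻¹⁸
s = 4.7×10⁻⁷ M

4.7×10⁻⁷ M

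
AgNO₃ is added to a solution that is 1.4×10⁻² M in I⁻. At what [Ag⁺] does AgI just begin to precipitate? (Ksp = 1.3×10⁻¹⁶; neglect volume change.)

A salt starts to precipitate once the ion product Q reaches its Ksp.
AgI(s) ⇌ Ag⁺(aq) + I⁻(aq)
Ksp = [Ag⁺][I⁻] = [Ag⁺](1.4×10⁻²)
[Ag⁺] = 1.3×10⁻¹⁶ / (1.4×10⁻²) = 9.3×10⁻¹⁵
[Ag⁺] = 9.3×10⁻¹⁵ M

9.3×10⁻¹⁵ M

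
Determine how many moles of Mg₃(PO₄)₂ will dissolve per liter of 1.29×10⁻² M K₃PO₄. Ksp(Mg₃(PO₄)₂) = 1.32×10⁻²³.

Mg₃(PO₄)₂(s) ⇌ 3 Mg²⁺(aq) + 2 PO₄³⁻(aq)
The solution already contains PO₄³⁻ at 1.29×10⁻² M. Let s be the molar solubility of Mg₃(PO₄)₂.
[PO₄³⁻] ≈ 1.29×10⁻² M (common ion dominates); [Mg²⁺] = 3s.
Ksp = [Mg²⁺]^3[PO₄³⁻]^2 = (3s)^3(1.29×10⁻²)^2
(3s)^3 = 1.32×10⁻²³ / (1.29×10⁻²)^2 = 7.93×10⁻²⁰
s = 1.43×10⁻⁷ M

1.43×10⁻⁷ M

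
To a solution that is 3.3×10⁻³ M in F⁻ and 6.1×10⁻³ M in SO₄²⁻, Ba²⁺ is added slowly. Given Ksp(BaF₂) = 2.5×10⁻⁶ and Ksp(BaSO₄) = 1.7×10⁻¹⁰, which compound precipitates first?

BaSO₄

The threshold for precipitation is Q = Ksp.
For BaF₂: [Ba²⁺] = (Ksp/[F⁻]^2) = 0.23 M
For BaSO₄: [Ba²⁺] = (Ksp/[SO₄²⁻]) = 2.8×10⁻⁸ M
BaSO₄ requires the lower [Ba²⁺], so it precipitates first.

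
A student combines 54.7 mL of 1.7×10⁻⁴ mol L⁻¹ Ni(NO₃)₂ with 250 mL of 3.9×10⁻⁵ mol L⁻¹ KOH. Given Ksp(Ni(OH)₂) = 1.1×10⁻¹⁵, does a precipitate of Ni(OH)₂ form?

Total volume after mixing = 54.7 + 250 = 304.7 mL.
[Ni²⁺] = (1.7×10⁻⁴)(54.7)/304.7 = 3.1×10⁻⁵ mol L⁻¹
[OH⁻] = (3.9×10⁻⁵)(250)/304.7 = 3.2×10⁻⁵ mol L⁻¹
Q = [Ni²⁺][OH⁻]^2 = 3.1×10⁻¹⁴
Q = 3.1×10⁻¹⁴ > Ksp = 1.1×10⁻¹⁵, so the solution is supersaturated and Ni(OH)₂ precipitates.

Yes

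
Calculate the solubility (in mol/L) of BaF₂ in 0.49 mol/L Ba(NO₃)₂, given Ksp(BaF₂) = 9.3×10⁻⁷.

BaF₂(s) ⇌ Ba²⁺(aq) + 2 F⁻(aq)
The solution already contains Ba²⁺ at 0.49 mol/L. Let s be the molar solubility of BaF₂.
[Ba²⁺] ≈ 0.49 mol/L (common ion dominates); [F⁻] = 2s.
Ksp = [Ba²⁺][F⁻]^2 = (0.49)(2s)^2
(2s)^2 = 9.3×10⁻⁷ / (0.49) = 1.9×10⁻⁶
s = 6.9×10⁻⁴ mol/L

6.9×10⁻⁴ M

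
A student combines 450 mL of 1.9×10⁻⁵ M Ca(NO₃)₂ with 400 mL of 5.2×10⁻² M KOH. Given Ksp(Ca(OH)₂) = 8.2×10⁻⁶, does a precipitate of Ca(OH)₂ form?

The combined volume is 850 mL.
[Ca²⁺] = (1.9×10⁻⁵)(450)/850 = 1.0×10⁻⁵ M
[OH⁻] = (5.2×10⁻²)(400)/850 = 2.4×10⁻² M
Q = [Ca²⁺][OH⁻]^2 = 6.0×10⁻⁹
Q = 6.0×10⁻⁹ < Ksp = 8.2×10⁻⁶, so the solution is unsaturated and no precipitate forms.

No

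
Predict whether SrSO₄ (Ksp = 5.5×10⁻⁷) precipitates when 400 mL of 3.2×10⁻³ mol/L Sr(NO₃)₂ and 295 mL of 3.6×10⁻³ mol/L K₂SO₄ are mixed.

The combined volume is 695 mL.
[Sr²⁺] = (3.2×10⁻³)(400)/695 = 1.8×10⁻³ mol/L
[SO₄²⁻] = (3.6×10⁻³)(295)/695 = 1.5×10⁻³ mol/L
Q = [Sr²⁺][SO₄²⁻] = 2.8×10⁻⁶
Because Q > Ksp (2.8×10⁻⁶ vs 5.5×10⁻⁷), a precipitate of SrSO₄ forms.

Yes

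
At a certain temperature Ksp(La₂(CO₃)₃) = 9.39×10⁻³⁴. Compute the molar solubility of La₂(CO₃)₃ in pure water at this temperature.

9.72×10⁻⁸ M

La₂(CO₃)₃(s) ⇌ 2 La³⁺(aq) + 3 CO₃²⁻(aq)
For each mole of La₂(CO₃)₃ that dissolves per liter, [La³⁺] = 2s and [CO₃²⁻] = 3s; let s denote this solubility.
Ksp = [La³⁺]^2[CO₃²⁻]^3 = (2s)^2 · (3s)^3 = 108s^5
108s^5 = 9.39×10⁻³⁴  ⇒  s^5 = 8.69×10⁻³⁶
s = 9.72×10⁻⁸ mol L⁻¹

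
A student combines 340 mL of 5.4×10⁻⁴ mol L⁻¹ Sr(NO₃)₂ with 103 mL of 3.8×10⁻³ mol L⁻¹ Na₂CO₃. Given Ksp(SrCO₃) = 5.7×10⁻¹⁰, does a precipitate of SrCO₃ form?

Yes

Total volume after mixing = 340 + 103 = 443 mL.
[Sr²⁺] = (5.4×10⁻⁴)(340)/443 = 4.1×10⁻⁴ mol L⁻¹
[CO₃²⁻] = (3.8×10⁻³)(103)/443 = 8.8×10⁻⁴ mol L⁻¹
Q = [Sr²⁺][CO₃²⁻] = 3.7×10⁻⁷
Q = 3.7×10⁻⁷ > Ksp = 5.7×10⁻¹⁰, so the solution is supersaturated and SrCO₃ precipitates.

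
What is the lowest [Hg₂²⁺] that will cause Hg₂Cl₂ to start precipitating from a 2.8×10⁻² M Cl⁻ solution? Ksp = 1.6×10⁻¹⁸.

2.0×10⁻¹⁵ M

The threshold for precipitation is Q = Ksp.
Hg₂Cl₂(s) ⇌ Hg₂²⁺(aq) + 2 Cl⁻(aq)
Ksp = [Hg₂²⁺][Cl⁻]^2 = [Hg₂²⁺](2.8×10⁻²)^2
[Hg₂²⁺] = 1.6×10⁻¹⁸ / (2.8×10⁻²)^2 = 2.0×10⁻¹⁵
[Hg₂²⁺] = 2.0×10⁻¹⁵ M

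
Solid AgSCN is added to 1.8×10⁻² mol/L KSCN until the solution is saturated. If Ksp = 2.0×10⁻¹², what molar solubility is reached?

AgSCN(s) ⇌ Ag⁺(aq) + SCN⁻(aq)
With SCN⁻ already at 1.8×10⁻² mol/L and s small, take [SCN⁻] ≈ 1.8×10⁻² mol/L and [Ag⁺] = s.
Ksp = [Ag⁺][SCN⁻] = s(1.8×10⁻²)
s = 2.0×10⁻¹² / (1.8×10⁻²) = 1.1×10⁻¹⁰
s = 1.1×10⁻¹⁰ mol/L

1.1×10⁻¹⁰ M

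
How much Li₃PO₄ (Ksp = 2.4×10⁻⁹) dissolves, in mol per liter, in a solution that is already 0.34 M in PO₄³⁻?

Li₃PO₄(s) ⇌ 3 Li⁺(aq) + PO₄³⁻(aq)
With PO₄³⁻ already at 0.34 M and s small, take [PO₄³⁻] ≈ 0.34 M and [Li⁺] = 3s.
Ksp = [Li⁺]^3[PO₄³⁻] = (3s)^3(0.34)
(3s)^3 = 2.4×10⁻⁹ / (0.34) = 7.1×10⁻⁹
s = 6.4×10⁻⁴ M

6.4×10⁻⁴ M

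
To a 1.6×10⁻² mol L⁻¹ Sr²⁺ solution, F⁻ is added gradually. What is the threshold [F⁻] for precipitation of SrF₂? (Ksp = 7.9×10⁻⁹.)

7.0×10⁻⁴ M

Each salt precipitates once Q = Ksp for that salt.
SrF₂(s) ⇌ Sr²⁺(aq) + 2 F⁻(aq)
Ksp = [Sr²⁺][F⁻]^2 = [F⁻]^2(1.6×10⁻²)
[F⁻]^2 = 7.9×10⁻⁹ / (1.6×10⁻²) = 4.9×10⁻⁷
[F⁻] = 7.0×10⁻⁴ mol L⁻¹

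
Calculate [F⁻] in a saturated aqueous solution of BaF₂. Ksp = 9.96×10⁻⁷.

BaF₂(s) ⇌ Ba²⁺(aq) + 2 F⁻(aq)
Call the molar solubility s, so that [Ba²⁺] = s and [F⁻] = 2s.
Ksp = [Ba²⁺][F⁻]^2 = s · (2s)^2 = 4s^3 = 9.96×10⁻⁷
s = 6.29×10⁻³ mol L⁻¹
[F⁻] = 2s = 1.26×10⁻² mol L⁻¹

1.26×10⁻² M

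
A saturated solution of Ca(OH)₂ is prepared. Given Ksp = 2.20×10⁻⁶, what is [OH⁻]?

1.64×10⁻² M

Ca(OH)₂(s) ⇌ Ca²⁺(aq) + 2 OH⁻(aq)
With molar solubility s: [Ca²⁺] = s, [OH⁻] = 2s.
Ksp = [Ca²⁺][OH⁻]^2 = s · (2s)^2 = 4s^3 = 2.20×10⁻⁶
s = 8.19×10⁻³ M
[OH⁻] = 2s = 1.64×10⁻² M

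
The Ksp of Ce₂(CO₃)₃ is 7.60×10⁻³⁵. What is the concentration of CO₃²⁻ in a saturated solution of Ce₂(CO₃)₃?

Ce₂(CO₃)₃(s) ⇌ 2 Ce³⁺(aq) + 3 CO₃²⁻(aq)
For each mole of Ce₂(CO₃)₃ that dissolves per liter, [Ce³⁺] = 2s and [CO₃²⁻] = 3s; let s denote this solubility.
Ksp = [Ce³⁺]^2[CO₃²⁻]^3 = (2s)^2 · (3s)^3 = 108s^5 = 7.60×10⁻³⁵
s = 5.88×10⁻⁸ mol L⁻¹
[CO₃²⁻] = 3s = 1.76×10⁻⁷ mol L⁻¹

1.76×10⁻⁷ M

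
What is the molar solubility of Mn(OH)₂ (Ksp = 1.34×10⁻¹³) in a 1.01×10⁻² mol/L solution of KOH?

1.31×10⁻⁹ M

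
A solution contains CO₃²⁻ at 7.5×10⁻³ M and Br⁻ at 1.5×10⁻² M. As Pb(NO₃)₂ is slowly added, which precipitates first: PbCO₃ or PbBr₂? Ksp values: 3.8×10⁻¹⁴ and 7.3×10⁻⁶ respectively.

Precipitation of each salt begins when its ion product equals Ksp.
For PbCO₃: [Pb²⁺] = (Ksp/[CO₃²⁻]) = 5.1×10⁻¹² M
For PbBr₂: [Pb²⁺] = (Ksp/[Br⁻]^2) = 3.2×10⁻² M
The smaller threshold [Pb²⁺] is reached first, so PbCO₃ precipitates first.

PbCO₃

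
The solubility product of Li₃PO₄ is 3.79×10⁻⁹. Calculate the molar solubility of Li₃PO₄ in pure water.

Li₃PO₄(s) ⇌ 3 Li⁺(aq) + PO₄³⁻(aq)
Let s be the molar solubility. Then [Li⁺] = 3s and [PO₄³⁻] = s.
Ksp = [Li⁺]^3[PO₄³⁻] = (3s)^3 · s = 27s^4
27s^4 = 3.79×10⁻⁹  ⇒  s^4 = 1.40×10⁻¹⁰
Taking the 4th root, s = 3.44×10⁻³ mol/L.

3.44×10⁻³ M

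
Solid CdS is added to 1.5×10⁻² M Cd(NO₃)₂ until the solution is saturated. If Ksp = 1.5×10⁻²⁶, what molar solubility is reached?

1.0×10⁻²⁴ M

CdS(s) ⇌ Cd²⁺(aq) + S²⁻(aq)
Cd²⁺ is already present at 1.5×10⁻² M. If s mol/L of CdS dissolves, [S²⁻] = s while [Cd²⁺] ≈ 1.5×10⁻² M.
Ksp = [Cd²⁺][S²⁻] = (1.5×10⁻²)s
s = 1.5×10⁻²⁶ / (1.5×10⁻²) = 1.0×10⁻²⁴
s = 1.0×10⁻²⁴ M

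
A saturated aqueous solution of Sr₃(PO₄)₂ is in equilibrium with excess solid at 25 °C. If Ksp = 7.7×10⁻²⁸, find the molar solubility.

1.5×10⁻⁶ M

Sr₃(PO₄)₂(s) ⇌ 3 Sr²⁺(aq) + 2 PO₄³⁻(aq)
Let s be the molar solubility. Then [Sr²⁺] = 3s and [PO₄³⁻] = 2s.
Ksp = [Sr²⁺]^3[PO₄³⁻]^2 = (3s)^3 · (2s)^2 = 108s^5
108s^5 = 7.7×10⁻²⁸  ⇒  s^5 = 7.1×10⁻³⁰
Taking the 5th root, s = 1.5×10⁻⁶ mol L⁻¹.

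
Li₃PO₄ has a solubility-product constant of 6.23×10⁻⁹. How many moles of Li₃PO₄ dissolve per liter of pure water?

3.90×10⁻³ M

Li₃PO₄(s) ⇌ 3 Li⁺(aq) + PO₄³⁻(aq)
For each mole of Li₃PO₄ that dissolves per liter, [Li⁺] = 3s and [PO₄³⁻] = s; let s denote this solubility.
Ksp = [Li⁺]^3[PO₄³⁻] = (3s)^3 · s = 27s^4
27s^4 = 6.23×10⁻⁹  ⇒  s^4 = 2.31×10⁻¹⁰
s = 3.90×10⁻³ M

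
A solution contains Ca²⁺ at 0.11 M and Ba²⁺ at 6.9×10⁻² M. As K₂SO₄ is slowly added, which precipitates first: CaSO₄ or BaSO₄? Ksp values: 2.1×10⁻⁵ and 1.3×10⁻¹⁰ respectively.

BaSO₄

Precipitation begins when Q = Ksp.
For CaSO₄: [SO₄²⁻] = (Ksp/[Ca²⁺]) = 1.9×10⁻⁴ M
For BaSO₄: [SO₄²⁻] = (Ksp/[Ba²⁺]) = 1.9×10⁻⁹ M
The smaller threshold [SO₄²⁻] is reached first, so BaSO₄ precipitates first.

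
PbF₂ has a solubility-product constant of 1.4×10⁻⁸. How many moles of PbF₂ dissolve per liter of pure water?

1.5×10⁻³ M

PbF₂(s) ⇌ Pb²⁺(aq) + 2 F⁻(aq)
Let s be the molar solubility. Then [Pb²⁺] = s and [F⁻] = 2s.
Ksp = [Pb²⁺][F⁻]^2 = s · (2s)^2 = 4s^3
4s^3 = 1.4×10⁻⁸  ⇒  s^3 = 3.5×10⁻⁹
s = (3.5×10⁻⁹)^(1/3) = 1.5×10⁻³ mol L⁻¹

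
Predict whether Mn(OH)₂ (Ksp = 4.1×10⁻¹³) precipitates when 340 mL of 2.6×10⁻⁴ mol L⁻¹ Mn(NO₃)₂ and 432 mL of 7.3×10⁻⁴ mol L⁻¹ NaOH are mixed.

The combined volume is 772 mL.
[Mn²⁺] = (2.6×10⁻⁴)(340)/772 = 1.1×10⁻⁴ mol L⁻¹
[OH⁻] = (7.3×10⁻⁴)(432)/772 = 4.1×10⁻⁴ mol L⁻¹
Q = [Mn²⁺][OH⁻]^2 = 1.9×10⁻¹¹
Since Q (1.9×10⁻¹¹) exceeds Ksp (4.1×10⁻¹³), Mn(OH)₂ will precipitate.

Yes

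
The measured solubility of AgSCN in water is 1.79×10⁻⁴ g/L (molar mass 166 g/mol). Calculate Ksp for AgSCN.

Ksp = 1.16×10⁻¹²

Convert to molarity: s = 1.79×10⁻⁴ / 166 = 1.0783×10⁻⁶ mol/L
AgSCN(s) ⇌ Ag⁺(aq) + SCN⁻(aq)
Call the molar solubility s, so that [Ag⁺] = s and [SCN⁻] = s.
Ksp = [Ag⁺][SCN⁻] = s · s = s^2
Ksp = (1.0783×10⁻⁶)^2 = 1.16×10⁻¹²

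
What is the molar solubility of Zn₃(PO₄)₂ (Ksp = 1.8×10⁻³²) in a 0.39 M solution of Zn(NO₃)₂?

Zn₃(PO₄)₂(s) ⇌ 3 Zn²⁺(aq) + 2 PO₄³⁻(aq)
Let s be the solubility of Zn₃(PO₄)₂ here. The common ion gives [Zn²⁺] ≈ 0.39 M, and [PO₄³⁻] = 2s.
Ksp = [Zn²⁺]^3[PO₄³⁻]^2 = (0.39)^3(2s)^2
(2s)^2 = 1.8×10⁻³² / (0.39)^3 = 3.0×10⁻³¹
s = 2.8×10⁻¹⁶ M

2.8×10⁻¹⁶ M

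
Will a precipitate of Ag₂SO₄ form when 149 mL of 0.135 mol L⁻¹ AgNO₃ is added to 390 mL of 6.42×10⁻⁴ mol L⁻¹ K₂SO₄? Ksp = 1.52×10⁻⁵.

Total volume after mixing = 149 + 390 = 539 mL.
[Ag⁺] = (0.135)(149)/539 = 3.73×10⁻² mol L⁻¹
[SO₄²⁻] = (6.42×10⁻⁴)(390)/539 = 4.65×10⁻⁴ mol L⁻¹
Q = [Ag⁺]^2[SO₄²⁻] = 6.47×10⁻⁷
Since Q (6.47×10⁻⁷) is less than Ksp (1.52×10⁻⁵), no Ag₂SO₄ precipitates.

No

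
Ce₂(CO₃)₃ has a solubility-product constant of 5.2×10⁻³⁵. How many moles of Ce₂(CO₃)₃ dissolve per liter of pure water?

Ce₂(CO₃)₃(s) ⇌ 2 Ce³⁺(aq) + 3 CO₃²⁻(aq)
If s mol/L of Ce₂(CO₃)₃ dissolves, [Ce³⁺] = 2s and [CO₃²⁻] = 3s.
Ksp = [Ce³⁺]^2[CO₃²⁻]^3 = (2s)^2 · (3s)^3 = 108s^5
108s^5 = 5.2×10⁻³⁵  ⇒  s^5 = 4.8×10⁻³⁷
s = (4.8×10⁻³⁷)^(1/5) = 5.5×10⁻⁸ mol/L

5.5×10⁻⁸ M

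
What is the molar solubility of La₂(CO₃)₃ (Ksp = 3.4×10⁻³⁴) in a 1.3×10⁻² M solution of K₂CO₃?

La₂(CO₃)₃(s) ⇌ 2 La³⁺(aq) + 3 CO₃²⁻(aq)
The solution already contains CO₃²⁻ at 1.3×10⁻² M. Let s be the molar solubility of La₂(CO₃)₃.
[CO₃²⁻] ≈ 1.3×10⁻² M (common ion dominates); [La³⁺] = 2s.
Ksp = [La³⁺]^2[CO₃²⁻]^3 = (2s)^2(1.3×10⁻²)^3
(2s)^2 = 3.4×10⁻³⁴ / (1.3×10⁻²)^3 = 1.5×10⁻²⁸
s = 6.2×10⁻¹⁵ M

6.2×10⁻¹⁵ M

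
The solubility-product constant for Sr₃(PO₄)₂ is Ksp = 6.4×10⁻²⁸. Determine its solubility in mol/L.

Sr₃(PO₄)₂(s) ⇌ 3 Sr²⁺(aq) + 2 PO₄³⁻(aq)
With molar solubility s: [Sr²⁺] = 3s, [PO₄³⁻] = 2s.
Ksp = [Sr²⁺]^3[PO₄³⁻]^2 = (3s)^3 · (2s)^2 = 108s^5
108s^5 = 6.4×10⁻²⁸  ⇒  s^5 = 5.9×10⁻³⁰
s = 1.4×10⁻⁶ mol/L

1.4×10⁻⁶ M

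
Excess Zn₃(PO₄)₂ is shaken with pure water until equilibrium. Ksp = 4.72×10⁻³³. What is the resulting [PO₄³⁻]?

Zn₃(PO₄)₂(s) ⇌ 3 Zn²⁺(aq) + 2 PO₄³⁻(aq)
With molar solubility s: [Zn²⁺] = 3s, [PO₄³⁻] = 2s.
Ksp = [Zn²⁺]^3[PO₄³⁻]^2 = (3s)^3 · (2s)^2 = 108s^5 = 4.72×10⁻³³
s = 1.34×10⁻⁷ M
[PO₄³⁻] = 2s = 2.69×10⁻⁷ M

2.69×10⁻⁷ M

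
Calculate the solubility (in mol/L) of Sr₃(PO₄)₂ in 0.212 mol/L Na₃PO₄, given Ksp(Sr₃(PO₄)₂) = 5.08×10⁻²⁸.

7.48×10⁻¹⁰ M

Sr₃(PO₄)₂(s) ⇌ 3 Sr²⁺(aq) + 2 PO₄³⁻(aq)
The solution already contains PO₄³⁻ at 0.212 mol/L. Let s be the molar solubility of Sr₃(PO₄)₂.
[PO₄³⁻] ≈ 0.212 mol/L (common ion dominates); [Sr²⁺] = 3s.
Ksp = [Sr²⁺]^3[PO₄³⁻]^2 = (3s)^3(0.212)^2
(3s)^3 = 5.08×10⁻²⁸ / (0.212)^2 = 1.13×10⁻²⁶
s = 7.48×10⁻¹⁰ mol/L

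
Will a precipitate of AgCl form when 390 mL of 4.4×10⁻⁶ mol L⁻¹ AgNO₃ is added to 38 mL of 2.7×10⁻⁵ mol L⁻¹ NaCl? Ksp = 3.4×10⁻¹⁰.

No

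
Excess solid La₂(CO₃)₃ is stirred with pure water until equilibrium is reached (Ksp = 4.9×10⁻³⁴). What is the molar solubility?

La₂(CO₃)₃(s) ⇌ 2 La³⁺(aq) + 3 CO₃²⁻(aq)
For each mole of La₂(CO₃)₃ that dissolves per liter, [La³⁺] = 2s and [CO₃²⁻] = 3s; let s denote this solubility.
Ksp = [La³⁺]^2[CO₃²⁻]^3 = (2s)^2 · (3s)^3 = 108s^5
108s^5 = 4.9×10⁻³⁴  ⇒  s^5 = 4.5×10⁻³⁶
s = 8.5×10⁻⁸ M

8.5×10⁻⁸ M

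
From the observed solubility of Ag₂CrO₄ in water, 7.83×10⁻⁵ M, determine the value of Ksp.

Ag₂CrO₄(s) ⇌ 2 Ag⁺(aq) + CrO₄²⁻(aq)
Let s be the molar solubility. Then [Ag⁺] = 2s and [CrO₄²⁻] = s.
Ksp = [Ag⁺]^2[CrO₄²⁻] = (2s)^2 · s = 4s^3
Ksp = 4 × (7.83×10⁻⁵)^3 = 1.92×10⁻¹²

Ksp = 1.92×10⁻¹²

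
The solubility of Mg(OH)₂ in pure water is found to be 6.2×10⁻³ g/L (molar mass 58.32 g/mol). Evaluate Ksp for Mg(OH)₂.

s = (6.2×10⁻³ g L⁻¹)/(58.32 g mol⁻¹) = 1.063×10⁻⁴ M
Mg(OH)₂(s) ⇌ Mg²⁺(aq) + 2 OH⁻(aq)
Call the molar solubility s, so that [Mg²⁺] = s and [OH⁻] = 2s.
Ksp = [Mg²⁺][OH⁻]^2 = s · (2s)^2 = 4s^3
Ksp = 4 × (1.063×10⁻⁴)^3 = 4.8×10⁻¹²

Ksp = 4.8×10⁻¹²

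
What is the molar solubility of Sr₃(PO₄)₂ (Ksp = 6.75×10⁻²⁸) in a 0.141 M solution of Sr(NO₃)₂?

2.45×10⁻¹³ M

Sr₃(PO₄)₂(s) ⇌ 3 Sr²⁺(aq) + 2 PO₄³⁻(aq)
The solution already contains Sr²⁺ at 0.141 M. Let s be the molar solubility of Sr₃(PO₄)₂.
[Sr²⁺] ≈ 0.141 M (common ion dominates); [PO₄³⁻] = 2s.
Ksp = [Sr²⁺]^3[PO₄³⁻]^2 = (0.141)^3(2s)^2
(2s)^2 = 6.75×10⁻²⁸ / (0.141)^3 = 2.41×10⁻²⁵
s = 2.45×10⁻¹³ M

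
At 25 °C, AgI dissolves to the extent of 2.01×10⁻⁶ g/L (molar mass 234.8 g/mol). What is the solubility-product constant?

Ksp = 7.33×10⁻¹⁷

Convert to molarity: s = 2.01×10⁻⁶ / 234.8 = 8.5605×10⁻⁹ mol/L
AgI(s) ⇌ Ag⁺(aq) + I⁻(aq)
Let s be the molar solubility. Then [Ag⁺] = s and [I⁻] = s.
Ksp = [Ag⁺][I⁻] = s · s = s^2
Ksp = (8.5605×10⁻⁹)^2 = 7.33×10⁻¹⁷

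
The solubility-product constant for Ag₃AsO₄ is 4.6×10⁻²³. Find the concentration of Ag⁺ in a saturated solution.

Ag₃AsO₄(s) ⇌ 3 Ag⁺(aq) + AsO₄³⁻(aq)
Let s be the molar solubility. Then [Ag⁺] = 3s and [AsO₄³⁻] = s.
Ksp = [Ag⁺]^3[AsO₄³⁻] = (3s)^3 · s = 27s^4 = 4.6×10⁻²³
s = 1.1×10⁻⁶ M
[Ag⁺] = 3s = 3.4×10⁻⁶ M

3.4×10⁻⁶ M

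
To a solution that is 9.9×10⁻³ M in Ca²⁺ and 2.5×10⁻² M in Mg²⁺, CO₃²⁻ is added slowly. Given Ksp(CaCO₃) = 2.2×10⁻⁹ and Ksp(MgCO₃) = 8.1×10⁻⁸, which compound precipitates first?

CaCO₃

A salt starts to precipitate once the ion product Q reaches its Ksp.
For CaCO₃: [CO₃²⁻] = (Ksp/[Ca²⁺]) = 2.2×10⁻⁷ M
For MgCO₃: [CO₃²⁻] = (Ksp/[Mg²⁺]) = 3.2×10⁻⁶ M
Since CaCO₃ needs less CO₃²⁻ to reach saturation, it precipitates first.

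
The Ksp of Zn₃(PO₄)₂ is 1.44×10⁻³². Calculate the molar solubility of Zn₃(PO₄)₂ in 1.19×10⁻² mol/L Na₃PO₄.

1.56×10⁻¹⁰ M

Zn₃(PO₄)₂(s) ⇌ 3 Zn²⁺(aq) + 2 PO₄³⁻(aq)
With PO₄³⁻ already at 1.19×10⁻² mol/L and s small, take [PO₄³⁻] ≈ 1.19×10⁻² mol/L and [Zn²⁺] = 3s.
Ksp = [Zn²⁺]^3[PO₄³⁻]^2 = (3s)^3(1.19×10⁻²)^2
(3s)^3 = 1.44×10⁻³² / (1.19×10⁻²)^2 = 1.02×10⁻²⁸
s = 1.56×10⁻¹⁰ mol/L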